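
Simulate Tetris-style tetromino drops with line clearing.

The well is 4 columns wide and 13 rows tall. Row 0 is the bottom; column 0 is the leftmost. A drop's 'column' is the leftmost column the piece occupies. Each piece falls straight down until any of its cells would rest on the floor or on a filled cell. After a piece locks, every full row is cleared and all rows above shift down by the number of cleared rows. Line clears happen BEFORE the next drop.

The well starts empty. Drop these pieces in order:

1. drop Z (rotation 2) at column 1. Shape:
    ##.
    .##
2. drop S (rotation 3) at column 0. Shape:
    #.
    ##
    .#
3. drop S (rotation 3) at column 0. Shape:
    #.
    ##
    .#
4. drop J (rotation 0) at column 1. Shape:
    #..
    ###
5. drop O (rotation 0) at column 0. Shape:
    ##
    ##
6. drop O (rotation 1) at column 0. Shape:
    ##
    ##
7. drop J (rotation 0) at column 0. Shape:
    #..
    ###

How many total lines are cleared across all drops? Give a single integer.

Answer: 1

Derivation:
Drop 1: Z rot2 at col 1 lands with bottom-row=0; cleared 0 line(s) (total 0); column heights now [0 2 2 1], max=2
Drop 2: S rot3 at col 0 lands with bottom-row=2; cleared 0 line(s) (total 0); column heights now [5 4 2 1], max=5
Drop 3: S rot3 at col 0 lands with bottom-row=4; cleared 0 line(s) (total 0); column heights now [7 6 2 1], max=7
Drop 4: J rot0 at col 1 lands with bottom-row=6; cleared 1 line(s) (total 1); column heights now [6 7 2 1], max=7
Drop 5: O rot0 at col 0 lands with bottom-row=7; cleared 0 line(s) (total 1); column heights now [9 9 2 1], max=9
Drop 6: O rot1 at col 0 lands with bottom-row=9; cleared 0 line(s) (total 1); column heights now [11 11 2 1], max=11
Drop 7: J rot0 at col 0 lands with bottom-row=11; cleared 0 line(s) (total 1); column heights now [13 12 12 1], max=13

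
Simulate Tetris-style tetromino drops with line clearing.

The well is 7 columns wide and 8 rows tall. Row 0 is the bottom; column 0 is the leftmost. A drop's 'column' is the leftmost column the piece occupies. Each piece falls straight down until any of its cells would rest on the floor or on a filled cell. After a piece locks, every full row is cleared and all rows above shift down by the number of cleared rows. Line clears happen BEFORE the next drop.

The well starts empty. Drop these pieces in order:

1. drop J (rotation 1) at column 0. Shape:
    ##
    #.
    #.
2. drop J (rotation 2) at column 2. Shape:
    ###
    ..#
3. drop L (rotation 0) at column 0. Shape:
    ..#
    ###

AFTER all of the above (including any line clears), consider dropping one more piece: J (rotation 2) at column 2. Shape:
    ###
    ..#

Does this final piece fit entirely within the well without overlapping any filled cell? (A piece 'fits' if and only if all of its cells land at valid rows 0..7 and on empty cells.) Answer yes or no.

Drop 1: J rot1 at col 0 lands with bottom-row=0; cleared 0 line(s) (total 0); column heights now [3 3 0 0 0 0 0], max=3
Drop 2: J rot2 at col 2 lands with bottom-row=0; cleared 0 line(s) (total 0); column heights now [3 3 2 2 2 0 0], max=3
Drop 3: L rot0 at col 0 lands with bottom-row=3; cleared 0 line(s) (total 0); column heights now [4 4 5 2 2 0 0], max=5
Test piece J rot2 at col 2 (width 3): heights before test = [4 4 5 2 2 0 0]; fits = True

Answer: yes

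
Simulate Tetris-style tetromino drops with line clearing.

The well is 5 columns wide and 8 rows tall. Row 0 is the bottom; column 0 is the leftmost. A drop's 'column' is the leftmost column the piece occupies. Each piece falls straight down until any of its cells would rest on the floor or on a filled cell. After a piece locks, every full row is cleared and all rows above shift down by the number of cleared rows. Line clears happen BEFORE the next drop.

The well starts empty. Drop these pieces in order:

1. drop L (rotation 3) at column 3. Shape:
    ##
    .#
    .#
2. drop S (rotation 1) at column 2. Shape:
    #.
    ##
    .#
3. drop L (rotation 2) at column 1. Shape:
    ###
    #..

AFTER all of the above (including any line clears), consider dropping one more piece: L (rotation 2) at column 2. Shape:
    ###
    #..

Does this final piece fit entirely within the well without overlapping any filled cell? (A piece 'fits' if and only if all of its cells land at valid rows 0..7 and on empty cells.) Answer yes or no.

Drop 1: L rot3 at col 3 lands with bottom-row=0; cleared 0 line(s) (total 0); column heights now [0 0 0 3 3], max=3
Drop 2: S rot1 at col 2 lands with bottom-row=3; cleared 0 line(s) (total 0); column heights now [0 0 6 5 3], max=6
Drop 3: L rot2 at col 1 lands with bottom-row=5; cleared 0 line(s) (total 0); column heights now [0 7 7 7 3], max=7
Test piece L rot2 at col 2 (width 3): heights before test = [0 7 7 7 3]; fits = False

Answer: no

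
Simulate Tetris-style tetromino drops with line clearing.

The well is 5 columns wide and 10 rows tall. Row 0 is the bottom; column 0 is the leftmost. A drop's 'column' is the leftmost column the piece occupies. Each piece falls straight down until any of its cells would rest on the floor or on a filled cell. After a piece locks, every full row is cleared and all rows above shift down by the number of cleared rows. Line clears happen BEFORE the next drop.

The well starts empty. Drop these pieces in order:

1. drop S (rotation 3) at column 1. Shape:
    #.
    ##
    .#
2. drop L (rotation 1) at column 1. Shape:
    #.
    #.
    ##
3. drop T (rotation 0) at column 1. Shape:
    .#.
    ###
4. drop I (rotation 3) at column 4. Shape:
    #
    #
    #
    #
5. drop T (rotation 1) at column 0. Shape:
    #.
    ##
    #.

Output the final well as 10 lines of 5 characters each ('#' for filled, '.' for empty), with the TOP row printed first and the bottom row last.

Drop 1: S rot3 at col 1 lands with bottom-row=0; cleared 0 line(s) (total 0); column heights now [0 3 2 0 0], max=3
Drop 2: L rot1 at col 1 lands with bottom-row=3; cleared 0 line(s) (total 0); column heights now [0 6 4 0 0], max=6
Drop 3: T rot0 at col 1 lands with bottom-row=6; cleared 0 line(s) (total 0); column heights now [0 7 8 7 0], max=8
Drop 4: I rot3 at col 4 lands with bottom-row=0; cleared 0 line(s) (total 0); column heights now [0 7 8 7 4], max=8
Drop 5: T rot1 at col 0 lands with bottom-row=6; cleared 0 line(s) (total 0); column heights now [9 8 8 7 4], max=9

Answer: .....
#....
###..
####.
.#...
.#...
.##.#
.#..#
.##.#
..#.#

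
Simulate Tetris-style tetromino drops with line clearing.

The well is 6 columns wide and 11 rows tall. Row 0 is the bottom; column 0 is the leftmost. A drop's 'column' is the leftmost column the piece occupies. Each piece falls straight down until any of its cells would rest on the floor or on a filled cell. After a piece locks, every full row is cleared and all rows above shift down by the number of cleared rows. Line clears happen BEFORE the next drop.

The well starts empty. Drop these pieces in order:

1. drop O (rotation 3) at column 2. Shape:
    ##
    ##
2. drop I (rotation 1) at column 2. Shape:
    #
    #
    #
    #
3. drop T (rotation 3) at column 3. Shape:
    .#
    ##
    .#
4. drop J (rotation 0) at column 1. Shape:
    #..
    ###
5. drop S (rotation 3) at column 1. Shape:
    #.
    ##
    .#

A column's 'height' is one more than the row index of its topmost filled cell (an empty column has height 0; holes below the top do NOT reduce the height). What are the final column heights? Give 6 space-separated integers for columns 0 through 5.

Drop 1: O rot3 at col 2 lands with bottom-row=0; cleared 0 line(s) (total 0); column heights now [0 0 2 2 0 0], max=2
Drop 2: I rot1 at col 2 lands with bottom-row=2; cleared 0 line(s) (total 0); column heights now [0 0 6 2 0 0], max=6
Drop 3: T rot3 at col 3 lands with bottom-row=1; cleared 0 line(s) (total 0); column heights now [0 0 6 3 4 0], max=6
Drop 4: J rot0 at col 1 lands with bottom-row=6; cleared 0 line(s) (total 0); column heights now [0 8 7 7 4 0], max=8
Drop 5: S rot3 at col 1 lands with bottom-row=7; cleared 0 line(s) (total 0); column heights now [0 10 9 7 4 0], max=10

Answer: 0 10 9 7 4 0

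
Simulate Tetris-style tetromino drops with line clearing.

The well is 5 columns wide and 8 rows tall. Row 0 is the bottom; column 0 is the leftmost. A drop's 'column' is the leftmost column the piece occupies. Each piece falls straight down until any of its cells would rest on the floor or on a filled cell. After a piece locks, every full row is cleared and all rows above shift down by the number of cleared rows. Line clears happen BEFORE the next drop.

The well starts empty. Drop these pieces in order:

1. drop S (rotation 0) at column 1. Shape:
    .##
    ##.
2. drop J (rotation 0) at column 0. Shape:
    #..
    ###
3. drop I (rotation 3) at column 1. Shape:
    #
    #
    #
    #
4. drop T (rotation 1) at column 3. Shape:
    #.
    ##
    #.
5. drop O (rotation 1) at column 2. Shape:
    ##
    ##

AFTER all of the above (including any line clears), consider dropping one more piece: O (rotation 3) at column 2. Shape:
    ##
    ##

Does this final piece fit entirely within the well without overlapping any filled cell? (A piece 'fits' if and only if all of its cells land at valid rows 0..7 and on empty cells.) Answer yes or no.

Answer: no

Derivation:
Drop 1: S rot0 at col 1 lands with bottom-row=0; cleared 0 line(s) (total 0); column heights now [0 1 2 2 0], max=2
Drop 2: J rot0 at col 0 lands with bottom-row=2; cleared 0 line(s) (total 0); column heights now [4 3 3 2 0], max=4
Drop 3: I rot3 at col 1 lands with bottom-row=3; cleared 0 line(s) (total 0); column heights now [4 7 3 2 0], max=7
Drop 4: T rot1 at col 3 lands with bottom-row=2; cleared 0 line(s) (total 0); column heights now [4 7 3 5 4], max=7
Drop 5: O rot1 at col 2 lands with bottom-row=5; cleared 0 line(s) (total 0); column heights now [4 7 7 7 4], max=7
Test piece O rot3 at col 2 (width 2): heights before test = [4 7 7 7 4]; fits = False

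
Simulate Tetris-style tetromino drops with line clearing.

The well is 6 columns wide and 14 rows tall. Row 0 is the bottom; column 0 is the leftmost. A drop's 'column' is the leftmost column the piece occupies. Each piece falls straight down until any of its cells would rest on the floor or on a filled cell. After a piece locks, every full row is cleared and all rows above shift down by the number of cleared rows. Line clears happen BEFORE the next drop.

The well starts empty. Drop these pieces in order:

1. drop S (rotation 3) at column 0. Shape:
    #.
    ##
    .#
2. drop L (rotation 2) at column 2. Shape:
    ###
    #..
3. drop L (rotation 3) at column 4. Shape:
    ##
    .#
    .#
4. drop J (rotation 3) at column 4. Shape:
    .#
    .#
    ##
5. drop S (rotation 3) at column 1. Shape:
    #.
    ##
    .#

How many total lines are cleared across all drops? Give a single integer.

Drop 1: S rot3 at col 0 lands with bottom-row=0; cleared 0 line(s) (total 0); column heights now [3 2 0 0 0 0], max=3
Drop 2: L rot2 at col 2 lands with bottom-row=0; cleared 0 line(s) (total 0); column heights now [3 2 2 2 2 0], max=3
Drop 3: L rot3 at col 4 lands with bottom-row=0; cleared 1 line(s) (total 1); column heights now [2 1 1 0 2 2], max=2
Drop 4: J rot3 at col 4 lands with bottom-row=2; cleared 0 line(s) (total 1); column heights now [2 1 1 0 3 5], max=5
Drop 5: S rot3 at col 1 lands with bottom-row=1; cleared 0 line(s) (total 1); column heights now [2 4 3 0 3 5], max=5

Answer: 1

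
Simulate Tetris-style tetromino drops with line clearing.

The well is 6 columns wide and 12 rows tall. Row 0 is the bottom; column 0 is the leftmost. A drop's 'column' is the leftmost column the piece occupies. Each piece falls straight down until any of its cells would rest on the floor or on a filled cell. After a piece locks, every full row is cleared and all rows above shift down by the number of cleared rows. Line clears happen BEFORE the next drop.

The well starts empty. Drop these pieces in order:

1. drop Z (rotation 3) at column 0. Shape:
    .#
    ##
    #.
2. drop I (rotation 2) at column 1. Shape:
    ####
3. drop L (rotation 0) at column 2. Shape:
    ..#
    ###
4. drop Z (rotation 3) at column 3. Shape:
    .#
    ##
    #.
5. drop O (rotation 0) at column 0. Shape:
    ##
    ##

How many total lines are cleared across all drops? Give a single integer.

Answer: 0

Derivation:
Drop 1: Z rot3 at col 0 lands with bottom-row=0; cleared 0 line(s) (total 0); column heights now [2 3 0 0 0 0], max=3
Drop 2: I rot2 at col 1 lands with bottom-row=3; cleared 0 line(s) (total 0); column heights now [2 4 4 4 4 0], max=4
Drop 3: L rot0 at col 2 lands with bottom-row=4; cleared 0 line(s) (total 0); column heights now [2 4 5 5 6 0], max=6
Drop 4: Z rot3 at col 3 lands with bottom-row=5; cleared 0 line(s) (total 0); column heights now [2 4 5 7 8 0], max=8
Drop 5: O rot0 at col 0 lands with bottom-row=4; cleared 0 line(s) (total 0); column heights now [6 6 5 7 8 0], max=8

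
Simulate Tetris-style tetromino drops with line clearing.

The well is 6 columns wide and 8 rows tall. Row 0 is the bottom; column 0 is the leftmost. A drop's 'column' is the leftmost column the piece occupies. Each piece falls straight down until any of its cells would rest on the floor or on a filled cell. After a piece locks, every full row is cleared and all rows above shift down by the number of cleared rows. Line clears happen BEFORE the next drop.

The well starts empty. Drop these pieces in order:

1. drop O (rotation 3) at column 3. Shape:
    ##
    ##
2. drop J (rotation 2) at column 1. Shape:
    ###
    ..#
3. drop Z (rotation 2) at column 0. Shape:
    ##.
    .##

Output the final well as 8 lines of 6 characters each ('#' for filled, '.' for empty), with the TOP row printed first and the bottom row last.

Drop 1: O rot3 at col 3 lands with bottom-row=0; cleared 0 line(s) (total 0); column heights now [0 0 0 2 2 0], max=2
Drop 2: J rot2 at col 1 lands with bottom-row=2; cleared 0 line(s) (total 0); column heights now [0 4 4 4 2 0], max=4
Drop 3: Z rot2 at col 0 lands with bottom-row=4; cleared 0 line(s) (total 0); column heights now [6 6 5 4 2 0], max=6

Answer: ......
......
##....
.##...
.###..
...#..
...##.
...##.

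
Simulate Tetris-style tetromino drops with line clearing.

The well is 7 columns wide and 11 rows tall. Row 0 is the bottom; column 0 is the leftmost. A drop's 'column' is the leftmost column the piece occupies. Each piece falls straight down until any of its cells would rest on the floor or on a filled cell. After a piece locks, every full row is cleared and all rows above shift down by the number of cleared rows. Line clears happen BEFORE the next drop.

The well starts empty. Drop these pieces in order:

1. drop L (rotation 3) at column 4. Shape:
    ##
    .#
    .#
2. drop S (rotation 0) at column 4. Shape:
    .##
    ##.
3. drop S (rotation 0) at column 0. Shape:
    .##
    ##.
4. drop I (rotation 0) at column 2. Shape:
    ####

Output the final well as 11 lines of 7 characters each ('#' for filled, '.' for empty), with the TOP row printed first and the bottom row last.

Drop 1: L rot3 at col 4 lands with bottom-row=0; cleared 0 line(s) (total 0); column heights now [0 0 0 0 3 3 0], max=3
Drop 2: S rot0 at col 4 lands with bottom-row=3; cleared 0 line(s) (total 0); column heights now [0 0 0 0 4 5 5], max=5
Drop 3: S rot0 at col 0 lands with bottom-row=0; cleared 0 line(s) (total 0); column heights now [1 2 2 0 4 5 5], max=5
Drop 4: I rot0 at col 2 lands with bottom-row=5; cleared 0 line(s) (total 0); column heights now [1 2 6 6 6 6 5], max=6

Answer: .......
.......
.......
.......
.......
..####.
.....##
....##.
....##.
.##..#.
##...#.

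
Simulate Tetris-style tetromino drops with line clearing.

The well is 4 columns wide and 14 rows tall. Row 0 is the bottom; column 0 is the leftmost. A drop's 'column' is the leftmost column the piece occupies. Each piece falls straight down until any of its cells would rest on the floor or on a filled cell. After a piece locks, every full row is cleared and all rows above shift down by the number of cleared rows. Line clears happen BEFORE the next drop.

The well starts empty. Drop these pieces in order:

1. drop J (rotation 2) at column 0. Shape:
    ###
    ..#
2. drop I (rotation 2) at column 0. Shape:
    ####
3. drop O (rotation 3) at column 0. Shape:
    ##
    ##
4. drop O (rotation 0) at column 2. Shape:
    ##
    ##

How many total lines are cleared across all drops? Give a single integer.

Drop 1: J rot2 at col 0 lands with bottom-row=0; cleared 0 line(s) (total 0); column heights now [2 2 2 0], max=2
Drop 2: I rot2 at col 0 lands with bottom-row=2; cleared 1 line(s) (total 1); column heights now [2 2 2 0], max=2
Drop 3: O rot3 at col 0 lands with bottom-row=2; cleared 0 line(s) (total 1); column heights now [4 4 2 0], max=4
Drop 4: O rot0 at col 2 lands with bottom-row=2; cleared 2 line(s) (total 3); column heights now [2 2 2 0], max=2

Answer: 3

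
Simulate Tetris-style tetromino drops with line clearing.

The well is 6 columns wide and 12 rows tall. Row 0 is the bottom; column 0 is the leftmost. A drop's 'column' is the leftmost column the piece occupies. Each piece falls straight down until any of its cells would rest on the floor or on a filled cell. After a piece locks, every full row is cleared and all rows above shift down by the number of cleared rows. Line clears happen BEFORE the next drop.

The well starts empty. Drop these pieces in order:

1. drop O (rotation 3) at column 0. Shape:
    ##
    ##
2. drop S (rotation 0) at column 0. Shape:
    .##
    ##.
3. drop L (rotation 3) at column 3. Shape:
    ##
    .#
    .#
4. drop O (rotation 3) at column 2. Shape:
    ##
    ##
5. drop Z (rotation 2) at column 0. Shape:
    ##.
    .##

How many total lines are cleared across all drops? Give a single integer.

Answer: 0

Derivation:
Drop 1: O rot3 at col 0 lands with bottom-row=0; cleared 0 line(s) (total 0); column heights now [2 2 0 0 0 0], max=2
Drop 2: S rot0 at col 0 lands with bottom-row=2; cleared 0 line(s) (total 0); column heights now [3 4 4 0 0 0], max=4
Drop 3: L rot3 at col 3 lands with bottom-row=0; cleared 0 line(s) (total 0); column heights now [3 4 4 3 3 0], max=4
Drop 4: O rot3 at col 2 lands with bottom-row=4; cleared 0 line(s) (total 0); column heights now [3 4 6 6 3 0], max=6
Drop 5: Z rot2 at col 0 lands with bottom-row=6; cleared 0 line(s) (total 0); column heights now [8 8 7 6 3 0], max=8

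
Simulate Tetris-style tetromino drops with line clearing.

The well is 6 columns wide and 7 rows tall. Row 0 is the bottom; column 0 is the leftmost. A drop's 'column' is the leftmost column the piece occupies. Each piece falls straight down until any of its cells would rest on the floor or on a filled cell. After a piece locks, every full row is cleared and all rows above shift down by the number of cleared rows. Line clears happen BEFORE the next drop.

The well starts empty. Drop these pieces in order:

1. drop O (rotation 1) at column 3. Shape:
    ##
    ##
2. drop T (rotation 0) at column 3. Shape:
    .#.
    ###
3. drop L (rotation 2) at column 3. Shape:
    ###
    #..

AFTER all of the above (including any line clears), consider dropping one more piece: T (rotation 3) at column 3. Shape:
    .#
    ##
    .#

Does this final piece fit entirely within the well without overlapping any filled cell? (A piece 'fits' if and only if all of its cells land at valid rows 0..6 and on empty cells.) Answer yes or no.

Drop 1: O rot1 at col 3 lands with bottom-row=0; cleared 0 line(s) (total 0); column heights now [0 0 0 2 2 0], max=2
Drop 2: T rot0 at col 3 lands with bottom-row=2; cleared 0 line(s) (total 0); column heights now [0 0 0 3 4 3], max=4
Drop 3: L rot2 at col 3 lands with bottom-row=3; cleared 0 line(s) (total 0); column heights now [0 0 0 5 5 5], max=5
Test piece T rot3 at col 3 (width 2): heights before test = [0 0 0 5 5 5]; fits = False

Answer: no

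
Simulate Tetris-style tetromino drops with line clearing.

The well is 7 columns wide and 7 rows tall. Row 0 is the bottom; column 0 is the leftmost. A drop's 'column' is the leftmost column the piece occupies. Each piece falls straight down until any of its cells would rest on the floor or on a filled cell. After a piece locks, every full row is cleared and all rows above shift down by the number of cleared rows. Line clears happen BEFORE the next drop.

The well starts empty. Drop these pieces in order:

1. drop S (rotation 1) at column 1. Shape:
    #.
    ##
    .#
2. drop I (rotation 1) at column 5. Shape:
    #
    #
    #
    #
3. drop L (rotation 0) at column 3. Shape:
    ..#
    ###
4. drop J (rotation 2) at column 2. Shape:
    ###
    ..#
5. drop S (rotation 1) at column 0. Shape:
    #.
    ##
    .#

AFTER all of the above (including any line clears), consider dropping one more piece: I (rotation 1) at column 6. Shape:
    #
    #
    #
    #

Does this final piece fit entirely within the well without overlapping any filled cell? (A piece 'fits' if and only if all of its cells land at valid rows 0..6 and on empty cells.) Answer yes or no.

Answer: yes

Derivation:
Drop 1: S rot1 at col 1 lands with bottom-row=0; cleared 0 line(s) (total 0); column heights now [0 3 2 0 0 0 0], max=3
Drop 2: I rot1 at col 5 lands with bottom-row=0; cleared 0 line(s) (total 0); column heights now [0 3 2 0 0 4 0], max=4
Drop 3: L rot0 at col 3 lands with bottom-row=4; cleared 0 line(s) (total 0); column heights now [0 3 2 5 5 6 0], max=6
Drop 4: J rot2 at col 2 lands with bottom-row=5; cleared 0 line(s) (total 0); column heights now [0 3 7 7 7 6 0], max=7
Drop 5: S rot1 at col 0 lands with bottom-row=3; cleared 0 line(s) (total 0); column heights now [6 5 7 7 7 6 0], max=7
Test piece I rot1 at col 6 (width 1): heights before test = [6 5 7 7 7 6 0]; fits = True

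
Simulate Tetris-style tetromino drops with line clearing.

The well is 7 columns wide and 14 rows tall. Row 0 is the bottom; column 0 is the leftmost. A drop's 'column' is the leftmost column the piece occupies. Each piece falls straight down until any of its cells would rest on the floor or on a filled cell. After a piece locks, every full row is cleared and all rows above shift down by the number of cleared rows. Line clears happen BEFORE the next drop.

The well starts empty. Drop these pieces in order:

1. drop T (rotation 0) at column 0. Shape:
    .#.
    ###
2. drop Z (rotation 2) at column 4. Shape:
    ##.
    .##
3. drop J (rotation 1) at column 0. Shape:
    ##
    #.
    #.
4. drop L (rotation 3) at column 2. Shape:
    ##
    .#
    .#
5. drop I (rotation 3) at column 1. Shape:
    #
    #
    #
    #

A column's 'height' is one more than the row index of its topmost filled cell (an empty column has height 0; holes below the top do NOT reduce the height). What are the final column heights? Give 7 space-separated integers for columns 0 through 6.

Answer: 4 8 3 3 2 2 1

Derivation:
Drop 1: T rot0 at col 0 lands with bottom-row=0; cleared 0 line(s) (total 0); column heights now [1 2 1 0 0 0 0], max=2
Drop 2: Z rot2 at col 4 lands with bottom-row=0; cleared 0 line(s) (total 0); column heights now [1 2 1 0 2 2 1], max=2
Drop 3: J rot1 at col 0 lands with bottom-row=1; cleared 0 line(s) (total 0); column heights now [4 4 1 0 2 2 1], max=4
Drop 4: L rot3 at col 2 lands with bottom-row=0; cleared 0 line(s) (total 0); column heights now [4 4 3 3 2 2 1], max=4
Drop 5: I rot3 at col 1 lands with bottom-row=4; cleared 0 line(s) (total 0); column heights now [4 8 3 3 2 2 1], max=8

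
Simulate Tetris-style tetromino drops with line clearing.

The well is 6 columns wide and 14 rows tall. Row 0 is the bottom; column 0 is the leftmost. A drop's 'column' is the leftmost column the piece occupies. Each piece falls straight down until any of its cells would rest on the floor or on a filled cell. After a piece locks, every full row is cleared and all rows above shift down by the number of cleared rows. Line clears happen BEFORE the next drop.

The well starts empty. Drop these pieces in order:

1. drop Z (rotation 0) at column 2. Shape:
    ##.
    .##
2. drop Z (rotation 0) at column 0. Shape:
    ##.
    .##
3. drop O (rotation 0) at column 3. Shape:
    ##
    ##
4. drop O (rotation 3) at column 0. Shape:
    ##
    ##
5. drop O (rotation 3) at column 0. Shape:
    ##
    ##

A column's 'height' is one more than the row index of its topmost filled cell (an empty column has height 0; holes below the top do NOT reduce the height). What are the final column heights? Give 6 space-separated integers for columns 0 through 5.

Drop 1: Z rot0 at col 2 lands with bottom-row=0; cleared 0 line(s) (total 0); column heights now [0 0 2 2 1 0], max=2
Drop 2: Z rot0 at col 0 lands with bottom-row=2; cleared 0 line(s) (total 0); column heights now [4 4 3 2 1 0], max=4
Drop 3: O rot0 at col 3 lands with bottom-row=2; cleared 0 line(s) (total 0); column heights now [4 4 3 4 4 0], max=4
Drop 4: O rot3 at col 0 lands with bottom-row=4; cleared 0 line(s) (total 0); column heights now [6 6 3 4 4 0], max=6
Drop 5: O rot3 at col 0 lands with bottom-row=6; cleared 0 line(s) (total 0); column heights now [8 8 3 4 4 0], max=8

Answer: 8 8 3 4 4 0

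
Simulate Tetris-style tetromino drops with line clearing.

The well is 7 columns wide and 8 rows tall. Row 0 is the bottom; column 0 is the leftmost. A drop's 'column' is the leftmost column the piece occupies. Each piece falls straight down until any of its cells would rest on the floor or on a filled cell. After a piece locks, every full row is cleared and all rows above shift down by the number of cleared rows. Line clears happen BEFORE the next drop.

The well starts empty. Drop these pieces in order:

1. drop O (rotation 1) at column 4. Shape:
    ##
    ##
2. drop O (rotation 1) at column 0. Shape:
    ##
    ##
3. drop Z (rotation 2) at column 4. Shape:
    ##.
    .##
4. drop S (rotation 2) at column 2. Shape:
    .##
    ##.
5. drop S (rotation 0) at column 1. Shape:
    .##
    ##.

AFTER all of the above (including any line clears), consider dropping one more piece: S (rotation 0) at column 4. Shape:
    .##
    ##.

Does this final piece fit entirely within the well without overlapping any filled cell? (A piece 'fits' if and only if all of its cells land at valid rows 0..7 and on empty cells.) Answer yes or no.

Drop 1: O rot1 at col 4 lands with bottom-row=0; cleared 0 line(s) (total 0); column heights now [0 0 0 0 2 2 0], max=2
Drop 2: O rot1 at col 0 lands with bottom-row=0; cleared 0 line(s) (total 0); column heights now [2 2 0 0 2 2 0], max=2
Drop 3: Z rot2 at col 4 lands with bottom-row=2; cleared 0 line(s) (total 0); column heights now [2 2 0 0 4 4 3], max=4
Drop 4: S rot2 at col 2 lands with bottom-row=3; cleared 0 line(s) (total 0); column heights now [2 2 4 5 5 4 3], max=5
Drop 5: S rot0 at col 1 lands with bottom-row=4; cleared 0 line(s) (total 0); column heights now [2 5 6 6 5 4 3], max=6
Test piece S rot0 at col 4 (width 3): heights before test = [2 5 6 6 5 4 3]; fits = True

Answer: yes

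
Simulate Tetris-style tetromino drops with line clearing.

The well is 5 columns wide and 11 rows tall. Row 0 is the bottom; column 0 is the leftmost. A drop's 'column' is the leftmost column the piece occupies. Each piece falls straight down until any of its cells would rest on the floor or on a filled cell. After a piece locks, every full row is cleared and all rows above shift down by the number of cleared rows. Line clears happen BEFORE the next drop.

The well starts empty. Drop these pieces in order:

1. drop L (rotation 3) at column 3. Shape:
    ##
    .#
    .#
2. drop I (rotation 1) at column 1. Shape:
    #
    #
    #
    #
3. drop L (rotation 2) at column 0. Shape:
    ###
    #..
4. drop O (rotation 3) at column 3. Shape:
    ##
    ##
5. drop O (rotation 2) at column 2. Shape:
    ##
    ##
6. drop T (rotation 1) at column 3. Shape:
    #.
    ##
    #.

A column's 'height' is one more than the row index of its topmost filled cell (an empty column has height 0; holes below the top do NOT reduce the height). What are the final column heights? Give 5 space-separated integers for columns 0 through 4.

Answer: 4 4 6 9 8

Derivation:
Drop 1: L rot3 at col 3 lands with bottom-row=0; cleared 0 line(s) (total 0); column heights now [0 0 0 3 3], max=3
Drop 2: I rot1 at col 1 lands with bottom-row=0; cleared 0 line(s) (total 0); column heights now [0 4 0 3 3], max=4
Drop 3: L rot2 at col 0 lands with bottom-row=3; cleared 0 line(s) (total 0); column heights now [5 5 5 3 3], max=5
Drop 4: O rot3 at col 3 lands with bottom-row=3; cleared 1 line(s) (total 1); column heights now [4 4 0 4 4], max=4
Drop 5: O rot2 at col 2 lands with bottom-row=4; cleared 0 line(s) (total 1); column heights now [4 4 6 6 4], max=6
Drop 6: T rot1 at col 3 lands with bottom-row=6; cleared 0 line(s) (total 1); column heights now [4 4 6 9 8], max=9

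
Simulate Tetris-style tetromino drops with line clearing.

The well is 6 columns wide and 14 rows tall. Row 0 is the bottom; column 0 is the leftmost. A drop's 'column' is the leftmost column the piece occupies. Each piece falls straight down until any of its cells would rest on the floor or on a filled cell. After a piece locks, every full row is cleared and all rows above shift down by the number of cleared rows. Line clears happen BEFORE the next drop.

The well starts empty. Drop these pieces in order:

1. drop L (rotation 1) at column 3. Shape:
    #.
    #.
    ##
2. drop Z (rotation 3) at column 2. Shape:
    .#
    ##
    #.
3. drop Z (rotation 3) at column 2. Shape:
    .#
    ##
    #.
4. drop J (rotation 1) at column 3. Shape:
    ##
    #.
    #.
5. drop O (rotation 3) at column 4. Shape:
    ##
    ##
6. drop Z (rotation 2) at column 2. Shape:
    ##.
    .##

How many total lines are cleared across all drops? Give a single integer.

Drop 1: L rot1 at col 3 lands with bottom-row=0; cleared 0 line(s) (total 0); column heights now [0 0 0 3 1 0], max=3
Drop 2: Z rot3 at col 2 lands with bottom-row=2; cleared 0 line(s) (total 0); column heights now [0 0 4 5 1 0], max=5
Drop 3: Z rot3 at col 2 lands with bottom-row=4; cleared 0 line(s) (total 0); column heights now [0 0 6 7 1 0], max=7
Drop 4: J rot1 at col 3 lands with bottom-row=7; cleared 0 line(s) (total 0); column heights now [0 0 6 10 10 0], max=10
Drop 5: O rot3 at col 4 lands with bottom-row=10; cleared 0 line(s) (total 0); column heights now [0 0 6 10 12 12], max=12
Drop 6: Z rot2 at col 2 lands with bottom-row=12; cleared 0 line(s) (total 0); column heights now [0 0 14 14 13 12], max=14

Answer: 0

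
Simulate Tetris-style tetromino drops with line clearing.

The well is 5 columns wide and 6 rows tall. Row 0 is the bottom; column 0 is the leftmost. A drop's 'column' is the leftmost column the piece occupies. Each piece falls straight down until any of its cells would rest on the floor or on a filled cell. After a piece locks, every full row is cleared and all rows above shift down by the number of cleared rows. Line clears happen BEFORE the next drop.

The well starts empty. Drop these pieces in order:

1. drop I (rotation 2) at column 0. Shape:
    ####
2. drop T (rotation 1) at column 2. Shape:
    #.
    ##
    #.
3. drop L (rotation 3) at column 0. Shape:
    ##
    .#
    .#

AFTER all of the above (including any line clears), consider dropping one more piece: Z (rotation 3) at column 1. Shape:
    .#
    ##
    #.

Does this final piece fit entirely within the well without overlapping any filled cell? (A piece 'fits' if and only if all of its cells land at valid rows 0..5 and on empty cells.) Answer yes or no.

Drop 1: I rot2 at col 0 lands with bottom-row=0; cleared 0 line(s) (total 0); column heights now [1 1 1 1 0], max=1
Drop 2: T rot1 at col 2 lands with bottom-row=1; cleared 0 line(s) (total 0); column heights now [1 1 4 3 0], max=4
Drop 3: L rot3 at col 0 lands with bottom-row=1; cleared 0 line(s) (total 0); column heights now [4 4 4 3 0], max=4
Test piece Z rot3 at col 1 (width 2): heights before test = [4 4 4 3 0]; fits = False

Answer: no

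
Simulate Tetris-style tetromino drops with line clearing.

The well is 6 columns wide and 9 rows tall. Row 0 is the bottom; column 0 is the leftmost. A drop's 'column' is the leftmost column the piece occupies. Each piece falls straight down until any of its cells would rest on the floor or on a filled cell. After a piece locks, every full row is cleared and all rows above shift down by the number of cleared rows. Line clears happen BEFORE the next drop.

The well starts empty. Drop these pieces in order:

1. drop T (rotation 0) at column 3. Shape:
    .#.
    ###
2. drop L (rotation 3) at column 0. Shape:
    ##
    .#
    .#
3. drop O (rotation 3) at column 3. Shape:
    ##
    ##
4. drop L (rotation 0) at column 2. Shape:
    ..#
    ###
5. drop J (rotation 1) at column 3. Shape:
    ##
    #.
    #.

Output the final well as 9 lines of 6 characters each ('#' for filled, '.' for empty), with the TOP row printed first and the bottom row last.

Answer: ......
...##.
...#..
...##.
..###.
...##.
##.##.
.#..#.
.#.###

Derivation:
Drop 1: T rot0 at col 3 lands with bottom-row=0; cleared 0 line(s) (total 0); column heights now [0 0 0 1 2 1], max=2
Drop 2: L rot3 at col 0 lands with bottom-row=0; cleared 0 line(s) (total 0); column heights now [3 3 0 1 2 1], max=3
Drop 3: O rot3 at col 3 lands with bottom-row=2; cleared 0 line(s) (total 0); column heights now [3 3 0 4 4 1], max=4
Drop 4: L rot0 at col 2 lands with bottom-row=4; cleared 0 line(s) (total 0); column heights now [3 3 5 5 6 1], max=6
Drop 5: J rot1 at col 3 lands with bottom-row=5; cleared 0 line(s) (total 0); column heights now [3 3 5 8 8 1], max=8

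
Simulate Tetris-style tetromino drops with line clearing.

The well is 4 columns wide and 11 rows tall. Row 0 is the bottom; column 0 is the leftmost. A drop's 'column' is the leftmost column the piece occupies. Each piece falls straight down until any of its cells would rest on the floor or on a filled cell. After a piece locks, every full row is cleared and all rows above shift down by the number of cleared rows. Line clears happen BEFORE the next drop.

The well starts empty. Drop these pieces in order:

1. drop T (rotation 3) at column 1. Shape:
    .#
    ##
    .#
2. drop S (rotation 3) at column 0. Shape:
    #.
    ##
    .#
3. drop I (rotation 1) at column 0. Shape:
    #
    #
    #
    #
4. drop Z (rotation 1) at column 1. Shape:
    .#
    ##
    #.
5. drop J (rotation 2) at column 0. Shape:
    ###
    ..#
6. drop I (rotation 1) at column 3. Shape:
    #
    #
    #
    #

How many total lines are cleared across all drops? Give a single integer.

Answer: 0

Derivation:
Drop 1: T rot3 at col 1 lands with bottom-row=0; cleared 0 line(s) (total 0); column heights now [0 2 3 0], max=3
Drop 2: S rot3 at col 0 lands with bottom-row=2; cleared 0 line(s) (total 0); column heights now [5 4 3 0], max=5
Drop 3: I rot1 at col 0 lands with bottom-row=5; cleared 0 line(s) (total 0); column heights now [9 4 3 0], max=9
Drop 4: Z rot1 at col 1 lands with bottom-row=4; cleared 0 line(s) (total 0); column heights now [9 6 7 0], max=9
Drop 5: J rot2 at col 0 lands with bottom-row=8; cleared 0 line(s) (total 0); column heights now [10 10 10 0], max=10
Drop 6: I rot1 at col 3 lands with bottom-row=0; cleared 0 line(s) (total 0); column heights now [10 10 10 4], max=10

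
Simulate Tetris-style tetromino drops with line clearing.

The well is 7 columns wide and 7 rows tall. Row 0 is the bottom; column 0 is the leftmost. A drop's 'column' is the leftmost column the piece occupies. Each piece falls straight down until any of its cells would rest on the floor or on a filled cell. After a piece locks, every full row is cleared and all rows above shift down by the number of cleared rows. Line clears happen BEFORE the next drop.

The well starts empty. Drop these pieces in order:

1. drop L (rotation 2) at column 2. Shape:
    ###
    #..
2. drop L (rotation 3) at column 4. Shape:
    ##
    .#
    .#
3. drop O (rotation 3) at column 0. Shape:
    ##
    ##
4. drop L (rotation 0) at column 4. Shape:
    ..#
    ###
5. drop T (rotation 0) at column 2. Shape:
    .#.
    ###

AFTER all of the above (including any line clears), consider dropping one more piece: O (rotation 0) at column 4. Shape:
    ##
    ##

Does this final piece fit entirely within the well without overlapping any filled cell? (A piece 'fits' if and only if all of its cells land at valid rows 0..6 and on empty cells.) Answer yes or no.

Answer: yes

Derivation:
Drop 1: L rot2 at col 2 lands with bottom-row=0; cleared 0 line(s) (total 0); column heights now [0 0 2 2 2 0 0], max=2
Drop 2: L rot3 at col 4 lands with bottom-row=0; cleared 0 line(s) (total 0); column heights now [0 0 2 2 3 3 0], max=3
Drop 3: O rot3 at col 0 lands with bottom-row=0; cleared 0 line(s) (total 0); column heights now [2 2 2 2 3 3 0], max=3
Drop 4: L rot0 at col 4 lands with bottom-row=3; cleared 0 line(s) (total 0); column heights now [2 2 2 2 4 4 5], max=5
Drop 5: T rot0 at col 2 lands with bottom-row=4; cleared 0 line(s) (total 0); column heights now [2 2 5 6 5 4 5], max=6
Test piece O rot0 at col 4 (width 2): heights before test = [2 2 5 6 5 4 5]; fits = True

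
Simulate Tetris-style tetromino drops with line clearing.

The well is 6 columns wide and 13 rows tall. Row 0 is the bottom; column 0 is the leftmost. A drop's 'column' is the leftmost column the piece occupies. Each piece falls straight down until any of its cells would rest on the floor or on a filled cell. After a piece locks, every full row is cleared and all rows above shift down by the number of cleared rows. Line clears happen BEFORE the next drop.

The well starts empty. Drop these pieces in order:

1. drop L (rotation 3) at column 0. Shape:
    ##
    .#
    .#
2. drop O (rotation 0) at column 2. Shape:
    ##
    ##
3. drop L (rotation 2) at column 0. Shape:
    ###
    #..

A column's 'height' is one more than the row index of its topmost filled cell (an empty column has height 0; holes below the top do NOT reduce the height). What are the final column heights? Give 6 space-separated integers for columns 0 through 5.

Answer: 5 5 5 2 0 0

Derivation:
Drop 1: L rot3 at col 0 lands with bottom-row=0; cleared 0 line(s) (total 0); column heights now [3 3 0 0 0 0], max=3
Drop 2: O rot0 at col 2 lands with bottom-row=0; cleared 0 line(s) (total 0); column heights now [3 3 2 2 0 0], max=3
Drop 3: L rot2 at col 0 lands with bottom-row=3; cleared 0 line(s) (total 0); column heights now [5 5 5 2 0 0], max=5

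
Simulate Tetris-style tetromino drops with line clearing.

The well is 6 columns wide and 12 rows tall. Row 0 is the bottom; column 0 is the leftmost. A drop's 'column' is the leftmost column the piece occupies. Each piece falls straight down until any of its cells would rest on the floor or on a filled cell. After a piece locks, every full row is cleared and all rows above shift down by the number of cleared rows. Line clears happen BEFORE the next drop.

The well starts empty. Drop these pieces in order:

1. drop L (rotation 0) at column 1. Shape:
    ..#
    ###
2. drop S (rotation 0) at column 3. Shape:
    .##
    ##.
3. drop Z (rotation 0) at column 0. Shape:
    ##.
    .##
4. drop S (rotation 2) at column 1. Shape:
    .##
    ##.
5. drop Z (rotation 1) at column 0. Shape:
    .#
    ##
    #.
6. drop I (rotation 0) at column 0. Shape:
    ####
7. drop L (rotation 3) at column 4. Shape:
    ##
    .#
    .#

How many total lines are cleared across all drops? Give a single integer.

Answer: 1

Derivation:
Drop 1: L rot0 at col 1 lands with bottom-row=0; cleared 0 line(s) (total 0); column heights now [0 1 1 2 0 0], max=2
Drop 2: S rot0 at col 3 lands with bottom-row=2; cleared 0 line(s) (total 0); column heights now [0 1 1 3 4 4], max=4
Drop 3: Z rot0 at col 0 lands with bottom-row=1; cleared 0 line(s) (total 0); column heights now [3 3 2 3 4 4], max=4
Drop 4: S rot2 at col 1 lands with bottom-row=3; cleared 0 line(s) (total 0); column heights now [3 4 5 5 4 4], max=5
Drop 5: Z rot1 at col 0 lands with bottom-row=3; cleared 0 line(s) (total 0); column heights now [5 6 5 5 4 4], max=6
Drop 6: I rot0 at col 0 lands with bottom-row=6; cleared 0 line(s) (total 0); column heights now [7 7 7 7 4 4], max=7
Drop 7: L rot3 at col 4 lands with bottom-row=4; cleared 1 line(s) (total 1); column heights now [5 6 5 5 4 6], max=6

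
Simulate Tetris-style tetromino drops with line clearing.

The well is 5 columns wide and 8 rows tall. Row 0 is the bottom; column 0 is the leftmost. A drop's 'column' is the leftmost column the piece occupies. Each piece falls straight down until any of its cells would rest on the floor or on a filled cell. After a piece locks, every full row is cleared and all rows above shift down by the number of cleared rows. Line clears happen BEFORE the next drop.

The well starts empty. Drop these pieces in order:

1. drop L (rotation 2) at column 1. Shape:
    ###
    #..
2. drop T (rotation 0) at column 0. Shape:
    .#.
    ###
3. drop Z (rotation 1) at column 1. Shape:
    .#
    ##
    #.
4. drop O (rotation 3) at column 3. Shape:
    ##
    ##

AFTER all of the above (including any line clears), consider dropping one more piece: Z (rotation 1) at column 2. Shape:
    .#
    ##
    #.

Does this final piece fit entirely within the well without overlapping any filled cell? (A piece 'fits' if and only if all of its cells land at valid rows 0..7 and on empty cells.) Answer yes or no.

Drop 1: L rot2 at col 1 lands with bottom-row=0; cleared 0 line(s) (total 0); column heights now [0 2 2 2 0], max=2
Drop 2: T rot0 at col 0 lands with bottom-row=2; cleared 0 line(s) (total 0); column heights now [3 4 3 2 0], max=4
Drop 3: Z rot1 at col 1 lands with bottom-row=4; cleared 0 line(s) (total 0); column heights now [3 6 7 2 0], max=7
Drop 4: O rot3 at col 3 lands with bottom-row=2; cleared 1 line(s) (total 1); column heights now [0 5 6 3 3], max=6
Test piece Z rot1 at col 2 (width 2): heights before test = [0 5 6 3 3]; fits = False

Answer: no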